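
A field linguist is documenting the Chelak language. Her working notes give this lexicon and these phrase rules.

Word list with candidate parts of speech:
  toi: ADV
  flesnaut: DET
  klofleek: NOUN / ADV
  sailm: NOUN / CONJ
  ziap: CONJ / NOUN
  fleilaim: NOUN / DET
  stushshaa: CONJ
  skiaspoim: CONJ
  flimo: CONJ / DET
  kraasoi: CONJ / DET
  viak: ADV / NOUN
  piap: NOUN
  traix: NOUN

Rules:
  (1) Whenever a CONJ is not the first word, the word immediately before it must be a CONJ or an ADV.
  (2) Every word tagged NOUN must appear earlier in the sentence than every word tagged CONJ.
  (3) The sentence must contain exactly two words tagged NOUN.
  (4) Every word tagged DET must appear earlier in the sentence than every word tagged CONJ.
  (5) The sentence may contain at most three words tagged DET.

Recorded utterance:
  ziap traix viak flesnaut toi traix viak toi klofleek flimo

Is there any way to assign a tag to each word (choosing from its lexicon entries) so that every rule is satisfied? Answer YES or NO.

NO

Candidates per position — 1:ziap {CONJ,NOUN}; 2:traix {NOUN}; 3:viak {ADV,NOUN}; 4:flesnaut {DET}; 5:toi {ADV}; 6:traix {NOUN}; 7:viak {ADV,NOUN}; 8:toi {ADV}; 9:klofleek {NOUN,ADV}; 10:flimo {CONJ,DET}.
Every candidate sequence violates at least one rule; no consistent tagging exists.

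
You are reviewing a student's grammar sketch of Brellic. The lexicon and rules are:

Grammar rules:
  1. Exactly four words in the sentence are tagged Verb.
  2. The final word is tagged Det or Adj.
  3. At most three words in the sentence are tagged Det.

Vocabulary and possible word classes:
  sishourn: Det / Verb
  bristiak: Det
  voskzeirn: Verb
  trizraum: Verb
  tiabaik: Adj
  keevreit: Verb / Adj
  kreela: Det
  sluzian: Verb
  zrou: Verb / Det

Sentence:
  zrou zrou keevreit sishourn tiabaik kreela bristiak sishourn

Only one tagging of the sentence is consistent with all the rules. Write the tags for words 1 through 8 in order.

Verb Verb Verb Verb Adj Det Det Det

Candidates per position — 1:zrou {Verb,Det}; 2:zrou {Verb,Det}; 3:keevreit {Verb,Adj}; 4:sishourn {Det,Verb}; 5:tiabaik {Adj}; 6:kreela {Det}; 7:bristiak {Det}; 8:sishourn {Det,Verb}.
At position 8, choosing Verb makes rule 2 impossible to satisfy; hence Det.
At position 1, choosing Det makes rule 1 impossible to satisfy; hence Verb.
At position 2, choosing Det makes rule 1 impossible to satisfy; hence Verb.
At position 3, choosing Adj makes rule 1 impossible to satisfy; hence Verb.
At position 4, choosing Det makes rule 1 impossible to satisfy; hence Verb.
The unique satisfying tagging is: Verb Verb Verb Verb Adj Det Det Det.
Rule-by-rule: rule 1 holds; rule 2 holds; rule 3 holds.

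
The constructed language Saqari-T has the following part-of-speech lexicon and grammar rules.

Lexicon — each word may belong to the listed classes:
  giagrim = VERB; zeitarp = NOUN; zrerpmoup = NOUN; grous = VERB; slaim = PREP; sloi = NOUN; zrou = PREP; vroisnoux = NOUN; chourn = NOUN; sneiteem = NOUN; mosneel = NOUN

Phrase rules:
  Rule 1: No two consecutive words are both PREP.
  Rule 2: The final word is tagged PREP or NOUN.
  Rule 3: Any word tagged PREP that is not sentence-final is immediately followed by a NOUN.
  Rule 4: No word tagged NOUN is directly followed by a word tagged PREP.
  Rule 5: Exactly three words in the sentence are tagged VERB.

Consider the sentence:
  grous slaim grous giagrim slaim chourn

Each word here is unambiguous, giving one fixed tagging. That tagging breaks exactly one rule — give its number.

Fixed tagging: VERB PREP VERB VERB PREP NOUN.
Applying the rules: R1 pass, R2 pass, R3 fail, R4 pass, R5 pass.
Only rule 3 fails.

3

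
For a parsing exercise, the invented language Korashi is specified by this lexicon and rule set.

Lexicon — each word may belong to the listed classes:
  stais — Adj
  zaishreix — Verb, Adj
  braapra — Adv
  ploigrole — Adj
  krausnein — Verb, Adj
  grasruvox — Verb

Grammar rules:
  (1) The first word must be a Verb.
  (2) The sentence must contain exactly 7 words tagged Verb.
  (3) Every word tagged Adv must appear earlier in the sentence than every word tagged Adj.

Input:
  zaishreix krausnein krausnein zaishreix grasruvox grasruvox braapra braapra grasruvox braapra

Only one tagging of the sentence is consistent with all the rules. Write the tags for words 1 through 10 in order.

Candidates per position — 1:zaishreix {Verb,Adj}; 2:krausnein {Verb,Adj}; 3:krausnein {Verb,Adj}; 4:zaishreix {Verb,Adj}; 5:grasruvox {Verb}; 6:grasruvox {Verb}; 7:braapra {Adv}; 8:braapra {Adv}; 9:grasruvox {Verb}; 10:braapra {Adv}.
If word 1 were Adj, no tagging could satisfy rule 1; so word 1 is Verb.
If word 2 were Adj, no tagging could satisfy rule 2; so word 2 is Verb.
If word 3 were Adj, no tagging could satisfy rule 2; so word 3 is Verb.
If word 4 were Adj, no tagging could satisfy rule 2; so word 4 is Verb.
The unique satisfying tagging is: Verb Verb Verb Verb Verb Verb Adv Adv Verb Adv.
Checking: rule 1 satisfied; rule 2 satisfied; rule 3 satisfied.

Verb Verb Verb Verb Verb Verb Adv Adv Verb Adv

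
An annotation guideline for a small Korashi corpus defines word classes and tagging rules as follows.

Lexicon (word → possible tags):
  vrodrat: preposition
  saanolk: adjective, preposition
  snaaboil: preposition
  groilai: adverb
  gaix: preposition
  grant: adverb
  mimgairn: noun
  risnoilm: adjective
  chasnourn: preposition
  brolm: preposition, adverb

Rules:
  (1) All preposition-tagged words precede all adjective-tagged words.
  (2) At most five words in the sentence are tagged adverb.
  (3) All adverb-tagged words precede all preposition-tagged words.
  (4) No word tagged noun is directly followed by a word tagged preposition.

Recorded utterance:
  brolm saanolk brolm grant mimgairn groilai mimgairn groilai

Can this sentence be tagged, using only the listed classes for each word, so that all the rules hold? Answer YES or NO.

YES

Candidates per position — 1:brolm {preposition,adverb}; 2:saanolk {adjective,preposition}; 3:brolm {preposition,adverb}; 4:grant {adverb}; 5:mimgairn {noun}; 6:groilai {adverb}; 7:mimgairn {noun}; 8:groilai {adverb}.
One satisfying assignment: adverb adjective adverb adverb noun adverb noun adverb.
Checking: rule 1 holds; rule 2 holds; rule 3 holds; rule 4 holds.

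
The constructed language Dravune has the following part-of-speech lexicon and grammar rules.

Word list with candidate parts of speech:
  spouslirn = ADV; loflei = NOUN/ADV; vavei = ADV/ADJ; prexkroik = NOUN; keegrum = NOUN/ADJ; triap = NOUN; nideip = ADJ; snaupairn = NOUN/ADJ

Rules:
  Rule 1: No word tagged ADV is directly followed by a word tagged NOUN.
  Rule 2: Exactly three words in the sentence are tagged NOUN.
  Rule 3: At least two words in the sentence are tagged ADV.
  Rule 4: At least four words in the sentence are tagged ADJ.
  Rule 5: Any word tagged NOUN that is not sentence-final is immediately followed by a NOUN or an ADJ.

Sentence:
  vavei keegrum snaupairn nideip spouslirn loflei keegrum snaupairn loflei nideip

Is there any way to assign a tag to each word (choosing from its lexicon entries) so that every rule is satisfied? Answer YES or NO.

YES

Candidates per position — 1:vavei {ADV,ADJ}; 2:keegrum {NOUN,ADJ}; 3:snaupairn {NOUN,ADJ}; 4:nideip {ADJ}; 5:spouslirn {ADV}; 6:loflei {NOUN,ADV}; 7:keegrum {NOUN,ADJ}; 8:snaupairn {NOUN,ADJ}; 9:loflei {NOUN,ADV}; 10:nideip {ADJ}.
One satisfying assignment: ADJ NOUN NOUN ADJ ADV ADV ADJ ADJ NOUN ADJ.
Checking: rule 1 ok; rule 2 ok; rule 3 ok; rule 4 ok; rule 5 ok.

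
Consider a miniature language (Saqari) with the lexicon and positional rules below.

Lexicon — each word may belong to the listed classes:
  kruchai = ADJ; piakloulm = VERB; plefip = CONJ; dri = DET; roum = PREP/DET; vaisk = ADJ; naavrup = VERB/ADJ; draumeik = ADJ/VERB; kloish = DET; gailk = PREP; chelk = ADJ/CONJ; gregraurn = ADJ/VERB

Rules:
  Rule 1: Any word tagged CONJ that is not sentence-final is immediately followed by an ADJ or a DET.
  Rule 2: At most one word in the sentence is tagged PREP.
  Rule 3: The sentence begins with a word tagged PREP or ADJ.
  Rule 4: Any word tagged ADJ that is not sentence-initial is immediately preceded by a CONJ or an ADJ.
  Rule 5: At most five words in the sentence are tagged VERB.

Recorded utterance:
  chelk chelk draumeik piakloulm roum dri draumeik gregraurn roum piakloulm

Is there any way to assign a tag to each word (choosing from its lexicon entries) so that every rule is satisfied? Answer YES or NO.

Candidates per position — 1:chelk {ADJ,CONJ}; 2:chelk {ADJ,CONJ}; 3:draumeik {ADJ,VERB}; 4:piakloulm {VERB}; 5:roum {PREP,DET}; 6:dri {DET}; 7:draumeik {ADJ,VERB}; 8:gregraurn {ADJ,VERB}; 9:roum {PREP,DET}; 10:piakloulm {VERB}.
One satisfying assignment: ADJ CONJ ADJ VERB DET DET VERB VERB DET VERB.
Rule-by-rule: rule 1 satisfied; rule 2 satisfied; rule 3 satisfied; rule 4 satisfied; rule 5 satisfied.

YES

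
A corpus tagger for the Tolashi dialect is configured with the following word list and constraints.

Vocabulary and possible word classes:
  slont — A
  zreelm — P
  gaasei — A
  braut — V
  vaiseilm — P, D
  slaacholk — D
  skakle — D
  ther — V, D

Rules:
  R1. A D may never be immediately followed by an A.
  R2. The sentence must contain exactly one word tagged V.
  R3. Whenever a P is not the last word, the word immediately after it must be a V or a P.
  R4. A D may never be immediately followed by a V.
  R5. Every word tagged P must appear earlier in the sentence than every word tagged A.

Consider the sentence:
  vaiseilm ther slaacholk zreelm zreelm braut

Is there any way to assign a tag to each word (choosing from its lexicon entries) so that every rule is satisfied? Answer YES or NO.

Candidates per position — 1:vaiseilm {P,D}; 2:ther {V,D}; 3:slaacholk {D}; 4:zreelm {P}; 5:zreelm {P}; 6:braut {V}.
One satisfying assignment: D D D P P V.
Checking: rule 1 holds; rule 2 holds; rule 3 holds; rule 4 holds; rule 5 holds.

YES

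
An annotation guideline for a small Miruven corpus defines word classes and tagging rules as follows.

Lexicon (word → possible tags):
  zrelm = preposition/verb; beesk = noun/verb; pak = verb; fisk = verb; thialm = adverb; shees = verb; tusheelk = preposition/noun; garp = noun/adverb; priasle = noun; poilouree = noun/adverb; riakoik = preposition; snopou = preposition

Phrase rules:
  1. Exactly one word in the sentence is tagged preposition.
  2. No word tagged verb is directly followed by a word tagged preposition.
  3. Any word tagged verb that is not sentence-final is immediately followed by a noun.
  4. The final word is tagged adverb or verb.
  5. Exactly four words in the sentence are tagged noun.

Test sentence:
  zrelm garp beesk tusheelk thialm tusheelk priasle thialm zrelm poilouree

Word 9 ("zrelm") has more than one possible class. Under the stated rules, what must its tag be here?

preposition

Candidates per position — 1:zrelm {preposition,verb}; 2:garp {noun,adverb}; 3:beesk {noun,verb}; 4:tusheelk {preposition,noun}; 5:thialm {adverb}; 6:tusheelk {preposition,noun}; 7:priasle {noun}; 8:thialm {adverb}; 9:zrelm {preposition,verb}; 10:poilouree {noun,adverb}.
At position 10, choosing noun makes rule 4 impossible to satisfy; hence adverb.
At position 9, choosing verb makes rule 3 impossible to satisfy; hence preposition.
At position 1, choosing preposition makes rule 1 impossible to satisfy; hence verb.
At position 2, choosing adverb makes rule 3 impossible to satisfy; hence noun.
At position 4, choosing preposition makes rule 1 impossible to satisfy; hence noun.
At position 6, choosing preposition makes rule 1 impossible to satisfy; hence noun.
At position 3, choosing noun makes rule 5 impossible to satisfy; hence verb.
That leaves exactly one tagging: verb noun verb noun adverb noun noun adverb preposition adverb.
Check: rule 1 ok; rule 2 ok; rule 3 ok; rule 4 ok; rule 5 ok.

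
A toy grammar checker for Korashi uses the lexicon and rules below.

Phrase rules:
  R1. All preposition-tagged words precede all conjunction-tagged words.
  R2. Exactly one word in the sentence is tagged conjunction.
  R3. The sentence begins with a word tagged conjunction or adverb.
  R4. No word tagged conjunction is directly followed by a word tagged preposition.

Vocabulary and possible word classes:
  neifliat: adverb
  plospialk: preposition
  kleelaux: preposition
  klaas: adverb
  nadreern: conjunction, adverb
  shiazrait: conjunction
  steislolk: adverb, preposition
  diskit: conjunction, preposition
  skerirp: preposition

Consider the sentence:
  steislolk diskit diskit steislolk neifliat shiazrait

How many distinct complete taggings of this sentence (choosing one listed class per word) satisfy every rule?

Candidates per position — 1:steislolk {adverb,preposition}; 2:diskit {conjunction,preposition}; 3:diskit {conjunction,preposition}; 4:steislolk {adverb,preposition}; 5:neifliat {adverb}; 6:shiazrait {conjunction}.
There are 16 candidate sequences in total.
The sequences that satisfy every rule: adverb preposition preposition adverb adverb conjunction; adverb preposition preposition preposition adverb conjunction.
Count = 2.

2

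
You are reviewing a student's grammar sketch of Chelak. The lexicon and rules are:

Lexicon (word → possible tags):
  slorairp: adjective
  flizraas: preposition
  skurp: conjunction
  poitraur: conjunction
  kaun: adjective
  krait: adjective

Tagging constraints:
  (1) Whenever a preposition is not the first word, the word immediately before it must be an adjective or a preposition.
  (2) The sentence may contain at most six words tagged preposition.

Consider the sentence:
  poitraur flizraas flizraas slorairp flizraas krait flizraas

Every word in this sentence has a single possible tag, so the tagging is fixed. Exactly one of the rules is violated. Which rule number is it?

Fixed tagging: conjunction preposition preposition adjective preposition adjective preposition.
Applying the rules: R1 fail, R2 pass.
Only rule 1 fails.

1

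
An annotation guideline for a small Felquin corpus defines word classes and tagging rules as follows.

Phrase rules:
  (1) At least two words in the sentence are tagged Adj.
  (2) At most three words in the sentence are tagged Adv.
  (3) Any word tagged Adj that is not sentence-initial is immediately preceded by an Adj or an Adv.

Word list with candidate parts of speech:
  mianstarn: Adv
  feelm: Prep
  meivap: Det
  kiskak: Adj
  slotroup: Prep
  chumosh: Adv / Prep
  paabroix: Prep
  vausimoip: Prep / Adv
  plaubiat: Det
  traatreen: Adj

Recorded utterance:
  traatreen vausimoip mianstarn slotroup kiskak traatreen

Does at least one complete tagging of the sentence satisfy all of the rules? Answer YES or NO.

Candidates per position — 1:traatreen {Adj}; 2:vausimoip {Prep,Adv}; 3:mianstarn {Adv}; 4:slotroup {Prep}; 5:kiskak {Adj}; 6:traatreen {Adj}.
Rule 3 cannot be satisfied by any choice of tags from the lexicon.
So there is no consistent tagging.

NO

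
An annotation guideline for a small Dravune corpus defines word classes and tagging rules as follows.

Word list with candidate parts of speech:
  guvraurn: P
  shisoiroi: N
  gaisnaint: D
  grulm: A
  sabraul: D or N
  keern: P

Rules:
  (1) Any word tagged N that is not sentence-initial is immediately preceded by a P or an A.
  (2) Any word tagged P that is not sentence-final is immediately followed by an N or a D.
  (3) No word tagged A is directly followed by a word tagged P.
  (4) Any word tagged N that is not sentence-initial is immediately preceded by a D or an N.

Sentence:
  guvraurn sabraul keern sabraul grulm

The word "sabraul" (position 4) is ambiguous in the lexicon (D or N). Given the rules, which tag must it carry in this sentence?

Candidates per position — 1:guvraurn {P}; 2:sabraul {D,N}; 3:keern {P}; 4:sabraul {D,N}; 5:grulm {A}.
Position 2: tagging it N would leave rule 4 unsatisfiable, so it must be D.
Position 4: tagging it N would leave rule 4 unsatisfiable, so it must be D.
So the tagging must be: P D P D A.
Check: rule 1 satisfied; rule 2 satisfied; rule 3 satisfied; rule 4 satisfied.

D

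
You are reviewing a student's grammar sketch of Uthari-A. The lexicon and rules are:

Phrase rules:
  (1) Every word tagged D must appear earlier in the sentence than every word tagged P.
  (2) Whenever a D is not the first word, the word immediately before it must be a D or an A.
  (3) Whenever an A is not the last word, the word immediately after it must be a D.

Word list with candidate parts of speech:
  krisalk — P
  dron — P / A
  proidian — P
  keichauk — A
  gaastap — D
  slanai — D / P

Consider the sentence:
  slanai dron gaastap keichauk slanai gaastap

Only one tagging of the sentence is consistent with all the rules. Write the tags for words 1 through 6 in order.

D A D A D D

Candidates per position — 1:slanai {D,P}; 2:dron {P,A}; 3:gaastap {D}; 4:keichauk {A}; 5:slanai {D,P}; 6:gaastap {D}.
At position 1, choosing P makes rule 1 impossible to satisfy; hence D.
At position 2, choosing P makes rule 1 impossible to satisfy; hence A.
At position 5, choosing P makes rule 1 impossible to satisfy; hence D.
So the tagging must be: D A D A D D.
Check: rule 1 holds; rule 2 holds; rule 3 holds.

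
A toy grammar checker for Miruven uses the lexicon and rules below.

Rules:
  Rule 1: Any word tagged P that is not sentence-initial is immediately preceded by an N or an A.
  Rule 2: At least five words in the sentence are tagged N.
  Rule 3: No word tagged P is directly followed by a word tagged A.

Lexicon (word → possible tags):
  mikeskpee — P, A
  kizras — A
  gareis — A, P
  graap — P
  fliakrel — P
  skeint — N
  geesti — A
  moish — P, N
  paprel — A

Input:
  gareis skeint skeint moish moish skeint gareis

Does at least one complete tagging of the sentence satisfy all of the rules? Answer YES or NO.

YES

Candidates per position — 1:gareis {A,P}; 2:skeint {N}; 3:skeint {N}; 4:moish {P,N}; 5:moish {P,N}; 6:skeint {N}; 7:gareis {A,P}.
One satisfying assignment: A N N N N N A.
Checking: rule 1 ✓; rule 2 ✓; rule 3 ✓.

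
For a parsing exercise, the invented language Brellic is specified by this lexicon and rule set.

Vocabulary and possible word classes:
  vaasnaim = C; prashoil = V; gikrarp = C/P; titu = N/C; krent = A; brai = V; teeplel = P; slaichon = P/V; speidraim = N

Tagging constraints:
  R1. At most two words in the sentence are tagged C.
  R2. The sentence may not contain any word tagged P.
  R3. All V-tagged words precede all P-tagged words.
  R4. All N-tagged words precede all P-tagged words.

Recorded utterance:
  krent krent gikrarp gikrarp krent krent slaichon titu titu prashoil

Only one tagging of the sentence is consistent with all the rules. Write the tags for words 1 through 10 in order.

A A C C A A V N N V

Candidates per position — 1:krent {A}; 2:krent {A}; 3:gikrarp {C,P}; 4:gikrarp {C,P}; 5:krent {A}; 6:krent {A}; 7:slaichon {P,V}; 8:titu {N,C}; 9:titu {N,C}; 10:prashoil {V}.
Position 3: P is ruled out by rule 2; that leaves C.
Position 4: P is ruled out by rule 2; that leaves C.
Position 7: P is ruled out by rule 2; that leaves V.
Position 8: C is ruled out by rule 1; that leaves N.
Position 9: C is ruled out by rule 1; that leaves N.
The only consistent sequence is: A A C C A A V N N V.
Checking: rule 1 holds; rule 2 holds; rule 3 holds; rule 4 holds.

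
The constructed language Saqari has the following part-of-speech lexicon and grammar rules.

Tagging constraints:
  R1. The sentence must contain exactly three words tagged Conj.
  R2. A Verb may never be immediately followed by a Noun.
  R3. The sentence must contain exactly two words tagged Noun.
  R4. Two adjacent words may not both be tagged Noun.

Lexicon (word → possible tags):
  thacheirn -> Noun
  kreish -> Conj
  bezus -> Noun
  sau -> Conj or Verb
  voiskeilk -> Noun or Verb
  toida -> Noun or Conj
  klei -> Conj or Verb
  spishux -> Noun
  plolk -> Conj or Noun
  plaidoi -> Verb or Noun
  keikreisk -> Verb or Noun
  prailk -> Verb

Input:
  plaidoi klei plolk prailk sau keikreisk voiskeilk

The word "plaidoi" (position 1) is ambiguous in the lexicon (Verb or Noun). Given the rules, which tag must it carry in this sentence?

Noun

Candidates per position — 1:plaidoi {Verb,Noun}; 2:klei {Conj,Verb}; 3:plolk {Conj,Noun}; 4:prailk {Verb}; 5:sau {Conj,Verb}; 6:keikreisk {Verb,Noun}; 7:voiskeilk {Noun,Verb}.
If word 2 were Verb, no tagging could satisfy rule 1; so word 2 is Conj.
If word 3 were Noun, no tagging could satisfy rule 1; so word 3 is Conj.
If word 5 were Verb, no tagging could satisfy rule 1; so word 5 is Conj.
Position 1: the remaining choice is settled jointly with positions 6, 7 — only Noun at position 1 is part of a tagging that satisfies every rule.
So the tagging must be: Noun Conj Conj Verb Conj Noun Verb.
Checking: rule 1 holds; rule 2 holds; rule 3 holds; rule 4 holds.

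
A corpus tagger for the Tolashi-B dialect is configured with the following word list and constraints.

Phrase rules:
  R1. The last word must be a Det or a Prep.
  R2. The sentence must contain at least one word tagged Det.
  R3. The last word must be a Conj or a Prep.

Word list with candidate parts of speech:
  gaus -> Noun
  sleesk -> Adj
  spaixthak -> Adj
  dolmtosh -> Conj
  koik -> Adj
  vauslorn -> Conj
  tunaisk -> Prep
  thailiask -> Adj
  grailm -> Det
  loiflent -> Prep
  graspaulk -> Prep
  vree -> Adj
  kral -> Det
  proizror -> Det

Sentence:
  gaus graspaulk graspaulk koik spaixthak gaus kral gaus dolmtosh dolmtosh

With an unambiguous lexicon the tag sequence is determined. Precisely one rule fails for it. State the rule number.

1

Fixed tagging: Noun Prep Prep Adj Adj Noun Det Noun Conj Conj.
Rule check: R1 fail, R2 pass, R3 pass.
Only rule 1 fails.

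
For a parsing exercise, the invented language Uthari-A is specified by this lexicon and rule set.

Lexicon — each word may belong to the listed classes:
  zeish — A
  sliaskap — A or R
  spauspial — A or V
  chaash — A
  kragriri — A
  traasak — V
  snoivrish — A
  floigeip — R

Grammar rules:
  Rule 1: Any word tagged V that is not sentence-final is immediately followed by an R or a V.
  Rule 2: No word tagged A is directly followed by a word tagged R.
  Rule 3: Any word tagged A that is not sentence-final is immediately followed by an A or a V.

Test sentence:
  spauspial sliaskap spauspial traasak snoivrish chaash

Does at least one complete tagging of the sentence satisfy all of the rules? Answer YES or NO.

Candidates per position — 1:spauspial {A,V}; 2:sliaskap {A,R}; 3:spauspial {A,V}; 4:traasak {V}; 5:snoivrish {A}; 6:chaash {A}.
Rule 1 cannot be satisfied by any choice of tags from the lexicon.
So there is no consistent tagging.

NO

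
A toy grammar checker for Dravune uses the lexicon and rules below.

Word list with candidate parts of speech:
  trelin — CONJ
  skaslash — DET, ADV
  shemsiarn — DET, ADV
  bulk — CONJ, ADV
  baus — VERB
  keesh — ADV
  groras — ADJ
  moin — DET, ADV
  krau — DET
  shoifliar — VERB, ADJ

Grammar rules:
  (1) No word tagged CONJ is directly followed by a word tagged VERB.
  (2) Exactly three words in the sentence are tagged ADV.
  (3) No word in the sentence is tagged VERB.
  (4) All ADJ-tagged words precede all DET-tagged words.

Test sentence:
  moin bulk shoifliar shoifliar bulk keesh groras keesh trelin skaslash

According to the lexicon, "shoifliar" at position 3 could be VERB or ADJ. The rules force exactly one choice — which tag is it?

Candidates per position — 1:moin {DET,ADV}; 2:bulk {CONJ,ADV}; 3:shoifliar {VERB,ADJ}; 4:shoifliar {VERB,ADJ}; 5:bulk {CONJ,ADV}; 6:keesh {ADV}; 7:groras {ADJ}; 8:keesh {ADV}; 9:trelin {CONJ}; 10:skaslash {DET,ADV}.
If word 1 were DET, no tagging could satisfy rule 4; so word 1 is ADV.
If word 2 were ADV, no tagging could satisfy rule 2; so word 2 is CONJ.
If word 3 were VERB, no tagging could satisfy rule 1; so word 3 is ADJ.
If word 4 were VERB, no tagging could satisfy rule 3; so word 4 is ADJ.
If word 5 were ADV, no tagging could satisfy rule 2; so word 5 is CONJ.
If word 10 were ADV, no tagging could satisfy rule 2; so word 10 is DET.
The only consistent sequence is: ADV CONJ ADJ ADJ CONJ ADV ADJ ADV CONJ DET.
Rule-by-rule: rule 1 ok; rule 2 ok; rule 3 ok; rule 4 ok.

ADJ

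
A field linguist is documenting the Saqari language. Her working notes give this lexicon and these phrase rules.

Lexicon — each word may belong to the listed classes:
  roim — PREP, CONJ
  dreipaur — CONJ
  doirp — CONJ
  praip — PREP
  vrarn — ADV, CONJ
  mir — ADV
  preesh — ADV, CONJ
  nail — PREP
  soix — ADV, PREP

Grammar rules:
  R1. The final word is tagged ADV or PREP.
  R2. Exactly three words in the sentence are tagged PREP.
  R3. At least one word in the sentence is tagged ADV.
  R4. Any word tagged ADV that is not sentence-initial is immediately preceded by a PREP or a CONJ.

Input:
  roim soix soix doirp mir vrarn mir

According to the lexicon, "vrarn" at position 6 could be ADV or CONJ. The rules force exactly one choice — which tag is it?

Candidates per position — 1:roim {PREP,CONJ}; 2:soix {ADV,PREP}; 3:soix {ADV,PREP}; 4:doirp {CONJ}; 5:mir {ADV}; 6:vrarn {ADV,CONJ}; 7:mir {ADV}.
Position 1: CONJ is ruled out by rule 2; that leaves PREP.
Position 2: ADV is ruled out by rule 2; that leaves PREP.
Position 3: ADV is ruled out by rule 2; that leaves PREP.
Position 6: ADV is ruled out by rule 4; that leaves CONJ.
That leaves exactly one tagging: PREP PREP PREP CONJ ADV CONJ ADV.
Check: rule 1 ok; rule 2 ok; rule 3 ok; rule 4 ok.

CONJ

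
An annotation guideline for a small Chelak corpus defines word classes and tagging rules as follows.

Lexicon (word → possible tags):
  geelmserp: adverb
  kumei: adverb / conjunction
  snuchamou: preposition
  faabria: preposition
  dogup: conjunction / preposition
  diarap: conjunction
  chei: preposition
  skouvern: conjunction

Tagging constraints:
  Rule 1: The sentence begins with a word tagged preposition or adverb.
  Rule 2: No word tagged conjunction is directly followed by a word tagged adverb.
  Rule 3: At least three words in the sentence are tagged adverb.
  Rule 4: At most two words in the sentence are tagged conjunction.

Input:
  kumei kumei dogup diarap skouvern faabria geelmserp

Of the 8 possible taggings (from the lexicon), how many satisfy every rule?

1

Candidates per position — 1:kumei {adverb,conjunction}; 2:kumei {adverb,conjunction}; 3:dogup {conjunction,preposition}; 4:diarap {conjunction}; 5:skouvern {conjunction}; 6:faabria {preposition}; 7:geelmserp {adverb}.
There are 8 candidate sequences in total.
The sequences that satisfy every rule: adverb adverb preposition conjunction conjunction preposition adverb.
Count = 1.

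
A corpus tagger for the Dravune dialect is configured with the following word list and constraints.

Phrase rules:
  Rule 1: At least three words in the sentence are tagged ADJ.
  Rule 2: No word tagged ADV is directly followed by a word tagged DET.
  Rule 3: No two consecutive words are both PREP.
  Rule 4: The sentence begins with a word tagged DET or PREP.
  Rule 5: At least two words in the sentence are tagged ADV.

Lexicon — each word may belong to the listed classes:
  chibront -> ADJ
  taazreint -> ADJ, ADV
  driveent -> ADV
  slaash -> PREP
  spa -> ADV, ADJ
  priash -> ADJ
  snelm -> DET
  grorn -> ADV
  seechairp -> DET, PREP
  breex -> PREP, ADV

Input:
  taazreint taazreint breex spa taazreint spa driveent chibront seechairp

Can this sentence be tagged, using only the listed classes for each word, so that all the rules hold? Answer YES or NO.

NO

Candidates per position — 1:taazreint {ADJ,ADV}; 2:taazreint {ADJ,ADV}; 3:breex {PREP,ADV}; 4:spa {ADV,ADJ}; 5:taazreint {ADJ,ADV}; 6:spa {ADV,ADJ}; 7:driveent {ADV}; 8:chibront {ADJ}; 9:seechairp {DET,PREP}.
Rule 4 cannot be satisfied by any choice of tags from the lexicon.
So there is no consistent tagging.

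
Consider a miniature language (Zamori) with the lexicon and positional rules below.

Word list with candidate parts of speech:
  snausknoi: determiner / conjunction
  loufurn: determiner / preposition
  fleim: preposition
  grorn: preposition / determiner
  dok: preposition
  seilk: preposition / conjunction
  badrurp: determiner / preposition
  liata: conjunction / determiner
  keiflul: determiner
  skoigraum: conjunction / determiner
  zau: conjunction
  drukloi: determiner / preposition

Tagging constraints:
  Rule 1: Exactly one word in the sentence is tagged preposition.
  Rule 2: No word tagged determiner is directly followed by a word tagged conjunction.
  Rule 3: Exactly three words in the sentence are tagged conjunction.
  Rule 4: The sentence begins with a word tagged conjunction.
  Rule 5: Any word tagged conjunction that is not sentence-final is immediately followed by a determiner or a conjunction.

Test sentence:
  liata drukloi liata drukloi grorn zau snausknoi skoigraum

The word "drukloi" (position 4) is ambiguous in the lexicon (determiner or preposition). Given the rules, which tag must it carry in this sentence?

determiner

Candidates per position — 1:liata {conjunction,determiner}; 2:drukloi {determiner,preposition}; 3:liata {conjunction,determiner}; 4:drukloi {determiner,preposition}; 5:grorn {preposition,determiner}; 6:zau {conjunction}; 7:snausknoi {determiner,conjunction}; 8:skoigraum {conjunction,determiner}.
Word 1 cannot be determiner — rule 4 would then fail for every completion. It is conjunction.
Word 2 cannot be preposition — rule 5 would then fail for every completion. It is determiner.
Word 3 cannot be conjunction — rule 2 would then fail for every completion. It is determiner.
Word 5 cannot be determiner — rule 2 would then fail for every completion. It is preposition.
Word 4 cannot be preposition — rule 1 would then fail for every completion. It is determiner.
The remaining ambiguous positions (7, 8) are resolved jointly — only one combination satisfies every rule.
So the tagging must be: conjunction determiner determiner determiner preposition conjunction conjunction determiner.
Check: rule 1 satisfied; rule 2 satisfied; rule 3 satisfied; rule 4 satisfied; rule 5 satisfied.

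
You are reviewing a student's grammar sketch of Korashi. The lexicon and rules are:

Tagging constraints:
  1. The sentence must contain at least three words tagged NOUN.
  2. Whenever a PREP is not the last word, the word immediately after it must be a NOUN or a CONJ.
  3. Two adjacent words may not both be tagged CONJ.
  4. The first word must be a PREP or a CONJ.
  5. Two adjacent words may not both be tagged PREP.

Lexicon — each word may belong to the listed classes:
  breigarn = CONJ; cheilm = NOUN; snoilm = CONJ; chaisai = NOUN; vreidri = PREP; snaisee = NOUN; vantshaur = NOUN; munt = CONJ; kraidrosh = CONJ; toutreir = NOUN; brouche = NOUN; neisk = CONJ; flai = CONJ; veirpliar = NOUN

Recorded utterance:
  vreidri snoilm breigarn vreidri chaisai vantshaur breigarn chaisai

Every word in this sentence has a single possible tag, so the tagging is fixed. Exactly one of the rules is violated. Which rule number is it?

3

Fixed tagging: PREP CONJ CONJ PREP NOUN NOUN CONJ NOUN.
Checking each rule: R1 ok, R2 ok, R3 fails, R4 ok, R5 ok.
Only rule 3 fails.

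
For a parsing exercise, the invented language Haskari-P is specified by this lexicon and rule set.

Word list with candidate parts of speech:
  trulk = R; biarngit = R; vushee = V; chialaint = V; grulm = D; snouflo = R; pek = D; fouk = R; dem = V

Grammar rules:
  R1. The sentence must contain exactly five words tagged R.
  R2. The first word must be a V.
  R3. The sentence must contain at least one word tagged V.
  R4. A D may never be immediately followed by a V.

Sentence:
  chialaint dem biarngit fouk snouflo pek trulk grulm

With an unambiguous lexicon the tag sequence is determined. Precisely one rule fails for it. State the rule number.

1

Fixed tagging: V V R R R D R D.
Applying the rules: R1 fail, R2 pass, R3 pass, R4 pass.
Only rule 1 fails.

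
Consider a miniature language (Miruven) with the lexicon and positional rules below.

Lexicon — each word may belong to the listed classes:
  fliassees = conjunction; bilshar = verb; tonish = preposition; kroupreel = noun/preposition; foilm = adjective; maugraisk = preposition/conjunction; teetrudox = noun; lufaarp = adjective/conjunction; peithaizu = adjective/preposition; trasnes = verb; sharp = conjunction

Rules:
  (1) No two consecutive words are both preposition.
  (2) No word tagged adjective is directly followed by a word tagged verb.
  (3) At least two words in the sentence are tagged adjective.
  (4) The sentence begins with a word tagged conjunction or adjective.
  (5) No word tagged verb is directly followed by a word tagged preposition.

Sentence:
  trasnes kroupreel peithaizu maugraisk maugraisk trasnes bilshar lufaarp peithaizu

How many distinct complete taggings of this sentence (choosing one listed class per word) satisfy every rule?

0

Candidates per position — 1:trasnes {verb}; 2:kroupreel {noun,preposition}; 3:peithaizu {adjective,preposition}; 4:maugraisk {preposition,conjunction}; 5:maugraisk {preposition,conjunction}; 6:trasnes {verb}; 7:bilshar {verb}; 8:lufaarp {adjective,conjunction}; 9:peithaizu {adjective,preposition}.
There are 64 candidate sequences in total.
Rule 4 cannot be satisfied by any choice of tags from the lexicon.
So there is no consistent tagging.
Count = 0.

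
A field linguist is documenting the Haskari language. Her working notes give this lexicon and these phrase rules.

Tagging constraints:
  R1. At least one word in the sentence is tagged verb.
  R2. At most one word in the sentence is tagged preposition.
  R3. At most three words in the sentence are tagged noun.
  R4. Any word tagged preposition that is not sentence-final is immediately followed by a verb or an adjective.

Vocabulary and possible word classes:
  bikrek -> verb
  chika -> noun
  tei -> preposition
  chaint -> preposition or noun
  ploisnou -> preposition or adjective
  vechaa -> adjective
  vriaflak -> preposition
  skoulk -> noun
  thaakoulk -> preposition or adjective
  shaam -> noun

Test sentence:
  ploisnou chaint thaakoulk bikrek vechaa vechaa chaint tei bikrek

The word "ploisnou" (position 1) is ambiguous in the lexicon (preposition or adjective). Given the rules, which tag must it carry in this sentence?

adjective

Candidates per position — 1:ploisnou {preposition,adjective}; 2:chaint {preposition,noun}; 3:thaakoulk {preposition,adjective}; 4:bikrek {verb}; 5:vechaa {adjective}; 6:vechaa {adjective}; 7:chaint {preposition,noun}; 8:tei {preposition}; 9:bikrek {verb}.
If word 1 were preposition, no tagging could satisfy rule 2; so word 1 is adjective.
If word 2 were preposition, no tagging could satisfy rule 2; so word 2 is noun.
If word 3 were preposition, no tagging could satisfy rule 2; so word 3 is adjective.
If word 7 were preposition, no tagging could satisfy rule 2; so word 7 is noun.
The only consistent sequence is: adjective noun adjective verb adjective adjective noun preposition verb.
Verifying each rule — rule 1 ✓; rule 2 ✓; rule 3 ✓; rule 4 ✓.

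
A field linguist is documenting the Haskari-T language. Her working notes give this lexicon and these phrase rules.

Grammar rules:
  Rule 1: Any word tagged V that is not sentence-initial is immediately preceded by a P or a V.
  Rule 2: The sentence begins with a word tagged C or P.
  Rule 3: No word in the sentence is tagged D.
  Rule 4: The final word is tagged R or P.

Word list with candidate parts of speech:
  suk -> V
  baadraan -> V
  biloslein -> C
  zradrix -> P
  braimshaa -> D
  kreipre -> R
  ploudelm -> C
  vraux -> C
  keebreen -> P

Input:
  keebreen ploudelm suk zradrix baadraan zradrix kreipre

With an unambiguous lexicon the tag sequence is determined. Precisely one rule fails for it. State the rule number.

Fixed tagging: P C V P V P R.
Applying the rules: R1 ✗, R2 ✓, R3 ✓, R4 ✓.
Only rule 1 fails.

1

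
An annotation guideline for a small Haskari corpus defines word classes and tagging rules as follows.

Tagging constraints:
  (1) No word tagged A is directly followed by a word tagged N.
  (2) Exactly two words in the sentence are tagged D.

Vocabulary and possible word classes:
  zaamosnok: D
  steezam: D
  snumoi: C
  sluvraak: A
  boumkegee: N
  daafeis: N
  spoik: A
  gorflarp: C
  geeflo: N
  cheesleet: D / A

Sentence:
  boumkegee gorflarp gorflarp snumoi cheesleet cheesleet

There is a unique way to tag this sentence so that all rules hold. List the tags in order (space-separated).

N C C C D D

Candidates per position — 1:boumkegee {N}; 2:gorflarp {C}; 3:gorflarp {C}; 4:snumoi {C}; 5:cheesleet {D,A}; 6:cheesleet {D,A}.
At position 5, choosing A makes rule 2 impossible to satisfy; hence D.
At position 6, choosing A makes rule 2 impossible to satisfy; hence D.
That leaves exactly one tagging: N C C C D D.
Checking: rule 1 ✓; rule 2 ✓.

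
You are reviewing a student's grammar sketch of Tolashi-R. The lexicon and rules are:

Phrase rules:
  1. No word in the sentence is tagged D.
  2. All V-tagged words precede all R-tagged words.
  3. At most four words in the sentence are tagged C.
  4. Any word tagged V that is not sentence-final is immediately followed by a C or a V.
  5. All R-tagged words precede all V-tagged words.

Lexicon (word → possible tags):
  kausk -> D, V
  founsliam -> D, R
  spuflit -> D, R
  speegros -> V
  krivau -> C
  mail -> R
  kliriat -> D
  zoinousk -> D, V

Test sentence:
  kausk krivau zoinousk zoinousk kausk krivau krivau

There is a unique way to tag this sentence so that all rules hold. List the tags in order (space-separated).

V C V V V C C

Candidates per position — 1:kausk {D,V}; 2:krivau {C}; 3:zoinousk {D,V}; 4:zoinousk {D,V}; 5:kausk {D,V}; 6:krivau {C}; 7:krivau {C}.
At position 1, choosing D makes rule 1 impossible to satisfy; hence V.
At position 3, choosing D makes rule 1 impossible to satisfy; hence V.
At position 4, choosing D makes rule 1 impossible to satisfy; hence V.
At position 5, choosing D makes rule 1 impossible to satisfy; hence V.
That leaves exactly one tagging: V C V V V C C.
Rule-by-rule: rule 1 satisfied; rule 2 satisfied; rule 3 satisfied; rule 4 satisfied; rule 5 satisfied.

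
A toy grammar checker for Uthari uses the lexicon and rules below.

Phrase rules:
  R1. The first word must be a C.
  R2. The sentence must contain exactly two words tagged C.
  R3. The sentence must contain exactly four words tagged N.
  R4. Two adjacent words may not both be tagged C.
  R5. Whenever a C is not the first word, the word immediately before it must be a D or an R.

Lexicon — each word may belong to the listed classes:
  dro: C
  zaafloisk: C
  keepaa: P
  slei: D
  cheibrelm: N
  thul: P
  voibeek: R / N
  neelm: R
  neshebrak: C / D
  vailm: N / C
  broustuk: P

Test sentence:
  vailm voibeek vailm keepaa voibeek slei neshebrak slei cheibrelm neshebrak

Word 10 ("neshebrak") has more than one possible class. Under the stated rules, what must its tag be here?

Candidates per position — 1:vailm {N,C}; 2:voibeek {R,N}; 3:vailm {N,C}; 4:keepaa {P}; 5:voibeek {R,N}; 6:slei {D}; 7:neshebrak {C,D}; 8:slei {D}; 9:cheibrelm {N}; 10:neshebrak {C,D}.
Position 1: N is ruled out by rule 1; that leaves C.
Position 2: R is ruled out by rule 3; that leaves N.
Position 3: C is ruled out by rule 3; that leaves N.
Position 5: R is ruled out by rule 3; that leaves N.
Position 10: C is ruled out by rule 5; that leaves D.
Position 7: D is ruled out by rule 2; that leaves C.
The unique satisfying tagging is: C N N P N D C D N D.
Checking: rule 1 holds; rule 2 holds; rule 3 holds; rule 4 holds; rule 5 holds.

D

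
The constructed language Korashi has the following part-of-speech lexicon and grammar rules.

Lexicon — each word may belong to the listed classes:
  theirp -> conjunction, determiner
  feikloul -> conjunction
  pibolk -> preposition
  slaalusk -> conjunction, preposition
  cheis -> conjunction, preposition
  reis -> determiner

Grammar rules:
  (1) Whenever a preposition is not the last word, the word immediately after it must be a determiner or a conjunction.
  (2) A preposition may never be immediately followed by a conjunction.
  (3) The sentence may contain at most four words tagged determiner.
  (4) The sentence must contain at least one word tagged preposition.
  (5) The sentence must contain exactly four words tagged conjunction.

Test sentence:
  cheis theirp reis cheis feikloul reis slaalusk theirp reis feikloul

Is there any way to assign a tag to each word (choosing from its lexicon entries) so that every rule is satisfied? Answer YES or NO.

NO

Candidates per position — 1:cheis {conjunction,preposition}; 2:theirp {conjunction,determiner}; 3:reis {determiner}; 4:cheis {conjunction,preposition}; 5:feikloul {conjunction}; 6:reis {determiner}; 7:slaalusk {conjunction,preposition}; 8:theirp {conjunction,determiner}; 9:reis {determiner}; 10:feikloul {conjunction}.
Every candidate sequence violates at least one rule; no consistent tagging exists.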